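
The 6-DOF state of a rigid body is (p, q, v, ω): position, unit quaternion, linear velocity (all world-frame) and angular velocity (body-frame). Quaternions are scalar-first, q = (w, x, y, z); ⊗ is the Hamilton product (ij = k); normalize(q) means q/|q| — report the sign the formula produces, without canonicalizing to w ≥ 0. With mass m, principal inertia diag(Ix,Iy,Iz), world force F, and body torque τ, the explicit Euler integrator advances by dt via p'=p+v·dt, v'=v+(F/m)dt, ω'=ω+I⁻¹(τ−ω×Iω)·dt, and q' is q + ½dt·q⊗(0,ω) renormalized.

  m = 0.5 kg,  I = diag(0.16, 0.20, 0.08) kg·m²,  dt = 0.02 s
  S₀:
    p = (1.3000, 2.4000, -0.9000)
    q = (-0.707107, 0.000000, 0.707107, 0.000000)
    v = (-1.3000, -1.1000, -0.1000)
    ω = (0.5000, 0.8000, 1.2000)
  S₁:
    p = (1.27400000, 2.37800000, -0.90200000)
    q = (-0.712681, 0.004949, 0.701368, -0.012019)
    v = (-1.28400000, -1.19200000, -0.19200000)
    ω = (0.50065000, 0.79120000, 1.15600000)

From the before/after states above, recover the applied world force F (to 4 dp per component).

Δv = v₁−v₀ = (0.01600000, -0.09200000, -0.09200000)
m·(v₁−v₀)/dt = (0.4000, -2.3000, -2.3000)

F = (0.4000, -2.3000, -2.3000)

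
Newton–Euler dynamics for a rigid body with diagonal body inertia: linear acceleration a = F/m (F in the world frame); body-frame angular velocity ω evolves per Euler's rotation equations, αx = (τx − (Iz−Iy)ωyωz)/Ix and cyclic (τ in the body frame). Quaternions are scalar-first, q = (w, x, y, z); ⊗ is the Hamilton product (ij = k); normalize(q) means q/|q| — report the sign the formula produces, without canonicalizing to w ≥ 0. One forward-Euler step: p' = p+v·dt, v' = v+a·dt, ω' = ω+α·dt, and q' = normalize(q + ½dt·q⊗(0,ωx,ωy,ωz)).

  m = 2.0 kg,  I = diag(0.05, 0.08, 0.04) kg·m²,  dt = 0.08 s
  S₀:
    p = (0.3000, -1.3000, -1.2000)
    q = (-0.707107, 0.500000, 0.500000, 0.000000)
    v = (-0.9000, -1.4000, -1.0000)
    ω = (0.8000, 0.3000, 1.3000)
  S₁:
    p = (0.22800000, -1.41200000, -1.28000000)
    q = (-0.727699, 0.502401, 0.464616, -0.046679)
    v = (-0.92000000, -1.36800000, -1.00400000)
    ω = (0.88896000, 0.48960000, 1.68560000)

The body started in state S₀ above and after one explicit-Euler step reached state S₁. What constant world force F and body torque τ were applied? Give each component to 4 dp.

F = (-0.5000, 0.8000, -0.1000)
τ = (0.0400, 0.2000, 0.2000)

Δv = v₁−v₀ = (-0.02000000, 0.03200000, -0.00400000)
applied force F = (-0.5000, 0.8000, -0.1000)
Δω = ω₁−ω₀ = (0.08896000, 0.18960000, 0.38560000)
precession coupling = (-0.0156, 0.0104, 0.0072)
τ = I·(Δω/dt) + ω₀×(Iω₀) = (0.0400, 0.2000, 0.2000)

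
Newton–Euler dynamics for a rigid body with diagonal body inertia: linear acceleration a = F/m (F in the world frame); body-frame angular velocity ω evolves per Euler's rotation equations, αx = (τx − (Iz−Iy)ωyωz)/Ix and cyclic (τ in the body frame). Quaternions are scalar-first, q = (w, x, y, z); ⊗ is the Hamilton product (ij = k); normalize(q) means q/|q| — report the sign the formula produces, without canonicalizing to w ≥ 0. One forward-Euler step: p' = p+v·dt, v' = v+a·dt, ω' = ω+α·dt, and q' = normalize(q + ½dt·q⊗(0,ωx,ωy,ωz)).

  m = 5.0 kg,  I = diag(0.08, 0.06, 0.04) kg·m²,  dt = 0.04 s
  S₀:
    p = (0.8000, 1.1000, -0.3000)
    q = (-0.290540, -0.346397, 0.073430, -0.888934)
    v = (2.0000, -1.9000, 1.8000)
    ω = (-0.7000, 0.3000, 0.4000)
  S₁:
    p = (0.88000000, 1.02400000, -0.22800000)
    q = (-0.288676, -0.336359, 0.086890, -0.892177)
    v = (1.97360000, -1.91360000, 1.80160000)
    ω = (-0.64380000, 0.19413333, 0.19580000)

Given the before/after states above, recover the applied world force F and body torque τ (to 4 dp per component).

F = (-3.3000, -1.7000, 0.2000)
τ = (0.1100, -0.1700, -0.2000)

Δω = ω₁−ω₀ = (0.05620000, -0.10586667, -0.20420000)
precession coupling = (-0.0024, -0.0112, 0.0042)
applied torque τ = (0.1100, -0.1700, -0.2000)
v₁ − v₀ = (-0.02640000, -0.01360000, 0.00160000)
F = m·Δv/dt = (-3.3000, -1.7000, 0.2000)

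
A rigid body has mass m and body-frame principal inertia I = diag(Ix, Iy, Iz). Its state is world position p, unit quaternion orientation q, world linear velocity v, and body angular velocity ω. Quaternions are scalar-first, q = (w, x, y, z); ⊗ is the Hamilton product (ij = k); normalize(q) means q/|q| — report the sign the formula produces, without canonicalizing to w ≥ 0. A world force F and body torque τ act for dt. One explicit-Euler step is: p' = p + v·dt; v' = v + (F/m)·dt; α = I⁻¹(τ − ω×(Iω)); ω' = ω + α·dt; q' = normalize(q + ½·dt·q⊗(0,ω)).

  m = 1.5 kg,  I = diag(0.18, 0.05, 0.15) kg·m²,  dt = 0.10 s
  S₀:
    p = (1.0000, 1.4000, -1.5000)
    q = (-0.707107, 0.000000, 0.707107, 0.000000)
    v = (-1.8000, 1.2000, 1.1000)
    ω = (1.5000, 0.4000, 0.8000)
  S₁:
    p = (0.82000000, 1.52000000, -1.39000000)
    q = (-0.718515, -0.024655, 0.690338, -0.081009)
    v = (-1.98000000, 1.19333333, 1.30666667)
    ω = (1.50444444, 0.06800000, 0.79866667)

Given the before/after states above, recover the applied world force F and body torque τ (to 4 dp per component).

v₁ − v₀ = (-0.18000000, -0.00666667, 0.20666667)
F = m·Δv/dt = (-2.7000, -0.1000, 3.1000)
Δω = ω₁−ω₀ = (0.00444444, -0.33200000, -0.00133333)
ω₀×(Iω₀) = (0.0320, 0.0360, -0.0780)
applied torque τ = (0.0400, -0.1300, -0.0800)

F = (-2.7000, -0.1000, 3.1000)
τ = (0.0400, -0.1300, -0.0800)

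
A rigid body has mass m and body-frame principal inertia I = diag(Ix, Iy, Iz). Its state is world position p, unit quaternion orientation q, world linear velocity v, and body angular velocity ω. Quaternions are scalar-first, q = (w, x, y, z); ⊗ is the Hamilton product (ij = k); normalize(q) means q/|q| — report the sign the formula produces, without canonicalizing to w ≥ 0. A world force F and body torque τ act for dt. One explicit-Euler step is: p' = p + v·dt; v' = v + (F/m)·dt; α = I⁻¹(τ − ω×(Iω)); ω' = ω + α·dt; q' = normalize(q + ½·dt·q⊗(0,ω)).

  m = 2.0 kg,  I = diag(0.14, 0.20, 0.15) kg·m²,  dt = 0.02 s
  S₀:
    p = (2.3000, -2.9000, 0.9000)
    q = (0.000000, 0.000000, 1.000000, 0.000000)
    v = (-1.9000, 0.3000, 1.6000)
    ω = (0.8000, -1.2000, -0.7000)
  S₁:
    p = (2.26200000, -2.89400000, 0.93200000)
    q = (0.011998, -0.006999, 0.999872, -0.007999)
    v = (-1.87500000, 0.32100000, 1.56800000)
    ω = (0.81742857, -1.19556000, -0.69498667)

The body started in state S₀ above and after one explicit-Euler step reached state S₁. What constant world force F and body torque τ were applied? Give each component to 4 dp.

ω₁ − ω₀ = (0.01742857, 0.00444000, 0.00501333)
gyro term ω₀×Iω₀ = (-0.0420, 0.0056, -0.0576)
τ = I·(Δω/dt) + ω₀×(Iω₀) = (0.0800, 0.0500, -0.0200)
Δv = v₁−v₀ = (0.02500000, 0.02100000, -0.03200000)
applied force F = (2.5000, 2.1000, -3.2000)

F = (2.5000, 2.1000, -3.2000)
τ = (0.0800, 0.0500, -0.0200)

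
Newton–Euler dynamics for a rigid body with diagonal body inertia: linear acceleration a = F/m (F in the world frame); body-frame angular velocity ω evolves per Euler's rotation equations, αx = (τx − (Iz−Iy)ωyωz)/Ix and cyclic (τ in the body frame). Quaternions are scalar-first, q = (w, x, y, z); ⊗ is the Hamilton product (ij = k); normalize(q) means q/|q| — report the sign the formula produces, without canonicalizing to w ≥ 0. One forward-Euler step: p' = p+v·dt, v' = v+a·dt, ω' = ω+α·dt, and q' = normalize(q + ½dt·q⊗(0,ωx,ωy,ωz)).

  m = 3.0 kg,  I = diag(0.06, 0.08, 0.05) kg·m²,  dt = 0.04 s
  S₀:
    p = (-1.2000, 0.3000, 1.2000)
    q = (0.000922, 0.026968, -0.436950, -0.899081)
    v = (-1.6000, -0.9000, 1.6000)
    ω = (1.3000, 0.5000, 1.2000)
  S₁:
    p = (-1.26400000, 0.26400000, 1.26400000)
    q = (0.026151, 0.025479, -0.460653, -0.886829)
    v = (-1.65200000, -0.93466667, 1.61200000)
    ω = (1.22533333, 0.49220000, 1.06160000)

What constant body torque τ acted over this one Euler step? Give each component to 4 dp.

Δω = ω₁−ω₀ = (-0.07466667, -0.00780000, -0.13840000)
applied torque τ = (-0.1300, 0.0000, -0.1600)

τ = (-0.1300, 0.0000, -0.1600)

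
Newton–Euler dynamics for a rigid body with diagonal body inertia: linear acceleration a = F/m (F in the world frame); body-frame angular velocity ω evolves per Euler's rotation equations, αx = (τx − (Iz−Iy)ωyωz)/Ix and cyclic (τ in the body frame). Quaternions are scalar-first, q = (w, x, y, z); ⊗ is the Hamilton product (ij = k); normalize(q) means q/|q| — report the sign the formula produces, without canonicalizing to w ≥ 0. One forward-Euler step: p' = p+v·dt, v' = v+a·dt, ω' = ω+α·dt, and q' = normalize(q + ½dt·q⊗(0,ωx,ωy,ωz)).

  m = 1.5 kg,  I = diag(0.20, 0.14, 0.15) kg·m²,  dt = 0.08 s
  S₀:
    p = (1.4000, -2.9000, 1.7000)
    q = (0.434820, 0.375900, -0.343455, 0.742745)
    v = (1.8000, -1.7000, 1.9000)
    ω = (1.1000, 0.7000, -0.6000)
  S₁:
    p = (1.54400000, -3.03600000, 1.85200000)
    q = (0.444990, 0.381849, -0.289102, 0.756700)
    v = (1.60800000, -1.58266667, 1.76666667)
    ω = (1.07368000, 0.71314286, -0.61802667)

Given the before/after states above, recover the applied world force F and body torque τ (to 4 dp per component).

rate change Δω = (-0.02632000, 0.01314286, -0.01802667)
gyro term ω₀×Iω₀ = (-0.0042, -0.0330, -0.0462)
applied torque τ = (-0.0700, -0.0100, -0.0800)
Δv = v₁−v₀ = (-0.19200000, 0.11733333, -0.13333333)
F = m·Δv/dt = (-3.6000, 2.2000, -2.5000)

F = (-3.6000, 2.2000, -2.5000)
τ = (-0.0700, -0.0100, -0.0800)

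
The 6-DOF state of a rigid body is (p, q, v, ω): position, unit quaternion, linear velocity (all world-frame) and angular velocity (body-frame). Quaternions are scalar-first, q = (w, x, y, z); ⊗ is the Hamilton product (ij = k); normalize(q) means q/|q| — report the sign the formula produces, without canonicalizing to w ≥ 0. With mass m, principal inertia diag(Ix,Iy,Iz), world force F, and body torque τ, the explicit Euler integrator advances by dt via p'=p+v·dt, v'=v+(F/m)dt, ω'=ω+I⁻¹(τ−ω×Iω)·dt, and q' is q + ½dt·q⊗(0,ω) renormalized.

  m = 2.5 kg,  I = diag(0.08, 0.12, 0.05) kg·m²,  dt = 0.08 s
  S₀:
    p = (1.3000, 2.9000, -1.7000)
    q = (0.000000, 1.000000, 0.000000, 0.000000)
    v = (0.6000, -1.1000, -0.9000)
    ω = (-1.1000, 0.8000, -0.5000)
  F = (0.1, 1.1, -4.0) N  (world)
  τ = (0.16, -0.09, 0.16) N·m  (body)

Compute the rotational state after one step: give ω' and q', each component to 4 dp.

ω' = (-0.9680, 0.7290, -0.1877)
q' = (0.0439, 0.9983, 0.0200, 0.0319)

gyro term ω×Iω = (0.0280, 0.0165, -0.0352)
(τ − ω×Iω)/I = (1.6500, -0.8875, 3.9040)
ω + α·dt = (-0.9680, 0.7290, -0.1877)
q⊗(0,ω) = (1.1000000, 0.0000000, 0.5000000, 0.8000000)
q + ½dt·q⊗(0,ω), renormalized = (0.0439, 0.9983, 0.0200, 0.0319)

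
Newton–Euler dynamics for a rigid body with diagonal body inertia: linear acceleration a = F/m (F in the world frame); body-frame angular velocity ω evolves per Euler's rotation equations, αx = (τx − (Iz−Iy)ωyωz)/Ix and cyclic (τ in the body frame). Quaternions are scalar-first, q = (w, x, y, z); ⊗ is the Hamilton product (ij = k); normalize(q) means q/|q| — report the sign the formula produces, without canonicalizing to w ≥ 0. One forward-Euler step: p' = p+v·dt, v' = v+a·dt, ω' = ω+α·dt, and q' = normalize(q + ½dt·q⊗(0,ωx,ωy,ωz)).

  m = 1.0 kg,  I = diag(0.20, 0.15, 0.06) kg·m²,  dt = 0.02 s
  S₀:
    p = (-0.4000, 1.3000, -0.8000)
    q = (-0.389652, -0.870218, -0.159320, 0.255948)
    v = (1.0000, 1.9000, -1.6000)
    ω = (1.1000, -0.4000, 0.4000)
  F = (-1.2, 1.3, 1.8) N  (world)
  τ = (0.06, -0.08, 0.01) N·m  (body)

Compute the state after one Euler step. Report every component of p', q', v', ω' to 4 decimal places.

p' = (-0.3800, 1.3380, -0.8320)
q' = (-0.3817, -0.8741, -0.1515, 0.2596)
v' = (0.9760, 1.9260, -1.5640)
ω' = (1.1046, -0.4189, 0.3960)

new position p' = (-0.3800, 1.3380, -0.8320)
new velocity v' = (0.9760, 1.9260, -1.5640)
angular accel α = (0.2280, -0.9440, -0.2000)
ω + α·dt = (1.1046, -0.4189, 0.3960)
q⊗(0,ω) = (0.7911326, -0.3899660, 0.7854908, 0.3674784)
q' = normalize(q + ½dt·q⊗(0,ω)) = (-0.3817, -0.8741, -0.1515, 0.2596)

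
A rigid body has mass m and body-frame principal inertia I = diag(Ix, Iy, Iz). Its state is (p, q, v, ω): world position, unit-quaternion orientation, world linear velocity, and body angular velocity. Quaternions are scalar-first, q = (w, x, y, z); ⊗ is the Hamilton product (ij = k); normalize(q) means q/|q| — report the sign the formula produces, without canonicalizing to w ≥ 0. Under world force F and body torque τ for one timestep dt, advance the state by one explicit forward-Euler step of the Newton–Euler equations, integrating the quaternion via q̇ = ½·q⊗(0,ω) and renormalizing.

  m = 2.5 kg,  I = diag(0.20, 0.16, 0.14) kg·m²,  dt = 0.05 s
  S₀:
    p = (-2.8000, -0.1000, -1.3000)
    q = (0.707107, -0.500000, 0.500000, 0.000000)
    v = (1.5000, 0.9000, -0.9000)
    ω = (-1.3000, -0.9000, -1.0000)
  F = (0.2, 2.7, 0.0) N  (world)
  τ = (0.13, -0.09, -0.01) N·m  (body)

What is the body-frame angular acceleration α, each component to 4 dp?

α = (0.7400, -1.0500, 0.2629)

ω×(Iω) gyroscopic = (-0.0180, 0.0780, -0.0468)
α = I⁻¹(τ − ω×Iω) = (0.7400, -1.0500, 0.2629)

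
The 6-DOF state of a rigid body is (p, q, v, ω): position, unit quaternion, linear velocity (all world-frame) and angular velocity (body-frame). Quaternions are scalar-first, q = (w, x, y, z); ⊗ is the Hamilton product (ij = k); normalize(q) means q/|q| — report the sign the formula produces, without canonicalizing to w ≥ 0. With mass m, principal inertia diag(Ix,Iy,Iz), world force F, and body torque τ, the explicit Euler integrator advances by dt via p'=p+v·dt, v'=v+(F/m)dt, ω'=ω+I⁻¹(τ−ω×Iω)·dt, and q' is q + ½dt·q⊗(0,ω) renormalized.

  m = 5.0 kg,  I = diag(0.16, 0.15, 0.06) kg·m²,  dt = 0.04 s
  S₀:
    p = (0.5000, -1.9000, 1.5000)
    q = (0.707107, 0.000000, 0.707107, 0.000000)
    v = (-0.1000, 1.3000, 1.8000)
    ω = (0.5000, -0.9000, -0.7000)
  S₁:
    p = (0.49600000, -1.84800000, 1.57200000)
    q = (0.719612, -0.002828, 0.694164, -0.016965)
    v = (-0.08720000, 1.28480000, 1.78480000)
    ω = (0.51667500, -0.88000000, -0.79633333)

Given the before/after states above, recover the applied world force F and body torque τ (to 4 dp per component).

F = (1.6000, -1.9000, -1.9000)
τ = (0.0100, 0.0400, -0.1400)

rate change Δω = (0.01667500, 0.02000000, -0.09633333)
I·α + gyro = (0.0100, 0.0400, -0.1400)
Δv = v₁−v₀ = (0.01280000, -0.01520000, -0.01520000)
F = m·Δv/dt = (1.6000, -1.9000, -1.9000)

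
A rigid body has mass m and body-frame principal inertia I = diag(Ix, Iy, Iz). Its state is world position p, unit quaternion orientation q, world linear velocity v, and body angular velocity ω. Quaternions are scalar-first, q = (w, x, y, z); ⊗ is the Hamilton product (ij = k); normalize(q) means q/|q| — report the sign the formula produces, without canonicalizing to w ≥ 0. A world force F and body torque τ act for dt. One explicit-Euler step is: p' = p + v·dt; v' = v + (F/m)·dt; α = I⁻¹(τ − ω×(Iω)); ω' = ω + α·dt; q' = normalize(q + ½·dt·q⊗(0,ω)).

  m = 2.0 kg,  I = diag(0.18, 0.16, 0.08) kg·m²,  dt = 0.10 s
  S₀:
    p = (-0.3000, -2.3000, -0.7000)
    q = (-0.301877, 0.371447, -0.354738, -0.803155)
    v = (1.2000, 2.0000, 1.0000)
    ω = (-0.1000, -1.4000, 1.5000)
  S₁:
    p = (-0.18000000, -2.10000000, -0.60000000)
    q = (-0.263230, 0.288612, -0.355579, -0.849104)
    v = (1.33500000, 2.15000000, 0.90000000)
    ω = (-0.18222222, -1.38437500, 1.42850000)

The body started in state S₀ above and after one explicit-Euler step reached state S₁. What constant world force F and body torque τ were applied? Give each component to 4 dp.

velocity change Δv = (0.13500000, 0.15000000, -0.10000000)
m·(v₁−v₀)/dt = (2.7000, 3.0000, -2.0000)
ω₁ − ω₀ = (-0.08222222, 0.01562500, -0.07150000)
applied torque τ = (0.0200, 0.0100, -0.0600)

F = (2.7000, 3.0000, -2.0000)
τ = (0.0200, 0.0100, -0.0600)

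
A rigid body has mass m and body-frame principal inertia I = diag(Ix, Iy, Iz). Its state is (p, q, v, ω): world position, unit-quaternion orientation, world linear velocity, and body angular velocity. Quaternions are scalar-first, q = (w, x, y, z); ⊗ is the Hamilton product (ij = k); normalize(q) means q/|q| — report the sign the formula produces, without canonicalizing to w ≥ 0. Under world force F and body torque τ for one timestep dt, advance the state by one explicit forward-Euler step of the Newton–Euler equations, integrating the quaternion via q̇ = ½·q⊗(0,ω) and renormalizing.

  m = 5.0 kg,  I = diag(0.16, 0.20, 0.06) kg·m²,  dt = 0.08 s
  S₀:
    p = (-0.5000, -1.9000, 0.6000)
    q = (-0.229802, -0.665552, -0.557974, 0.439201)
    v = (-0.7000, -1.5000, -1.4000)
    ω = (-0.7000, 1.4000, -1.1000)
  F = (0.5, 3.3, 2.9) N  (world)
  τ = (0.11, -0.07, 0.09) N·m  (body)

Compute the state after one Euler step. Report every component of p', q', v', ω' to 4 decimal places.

p' = (-0.5560, -2.0200, 0.4880)
q' = (-0.1973, -0.6572, -0.6106, 0.3953)
v' = (-0.6920, -1.4472, -1.3536)
ω' = (-0.7528, 1.3412, -0.9277)

gyro term ω×Iω = (0.2156, 0.0770, -0.0392)
angular accel α = (-0.6600, -0.7350, 2.1533)
new body rate ω' = (-0.7528, 1.3412, -0.9277)
2q̇ = q⊗(0,ω) = (0.7983983, 0.1597514, -1.3612707, -1.0695724)
q + ½dt·q⊗(0,ω), renormalized = (-0.1973, -0.6572, -0.6106, 0.3953)
a = F/m = (0.1000, 0.6600, 0.5800)
p' = p + v·dt = (-0.5560, -2.0200, 0.4880)
v' = v + a·dt = (-0.6920, -1.4472, -1.3536)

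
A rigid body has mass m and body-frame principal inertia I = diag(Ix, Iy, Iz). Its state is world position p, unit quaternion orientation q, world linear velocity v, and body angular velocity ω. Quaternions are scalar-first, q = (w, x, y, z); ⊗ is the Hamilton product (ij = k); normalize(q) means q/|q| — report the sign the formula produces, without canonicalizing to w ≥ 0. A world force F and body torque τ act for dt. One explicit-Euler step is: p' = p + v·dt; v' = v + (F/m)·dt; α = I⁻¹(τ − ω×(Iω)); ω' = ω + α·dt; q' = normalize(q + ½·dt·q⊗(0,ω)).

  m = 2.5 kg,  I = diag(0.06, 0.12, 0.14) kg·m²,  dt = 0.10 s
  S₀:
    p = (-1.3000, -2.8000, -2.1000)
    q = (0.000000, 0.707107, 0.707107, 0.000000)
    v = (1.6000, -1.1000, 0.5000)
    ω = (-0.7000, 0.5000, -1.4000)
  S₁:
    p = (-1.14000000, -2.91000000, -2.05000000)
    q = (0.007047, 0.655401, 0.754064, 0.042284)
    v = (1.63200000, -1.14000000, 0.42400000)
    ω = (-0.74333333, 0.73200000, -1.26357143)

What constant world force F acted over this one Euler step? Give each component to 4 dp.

F = (0.8000, -1.0000, -1.9000)

velocity change Δv = (0.03200000, -0.04000000, -0.07600000)
applied force F = (0.8000, -1.0000, -1.9000)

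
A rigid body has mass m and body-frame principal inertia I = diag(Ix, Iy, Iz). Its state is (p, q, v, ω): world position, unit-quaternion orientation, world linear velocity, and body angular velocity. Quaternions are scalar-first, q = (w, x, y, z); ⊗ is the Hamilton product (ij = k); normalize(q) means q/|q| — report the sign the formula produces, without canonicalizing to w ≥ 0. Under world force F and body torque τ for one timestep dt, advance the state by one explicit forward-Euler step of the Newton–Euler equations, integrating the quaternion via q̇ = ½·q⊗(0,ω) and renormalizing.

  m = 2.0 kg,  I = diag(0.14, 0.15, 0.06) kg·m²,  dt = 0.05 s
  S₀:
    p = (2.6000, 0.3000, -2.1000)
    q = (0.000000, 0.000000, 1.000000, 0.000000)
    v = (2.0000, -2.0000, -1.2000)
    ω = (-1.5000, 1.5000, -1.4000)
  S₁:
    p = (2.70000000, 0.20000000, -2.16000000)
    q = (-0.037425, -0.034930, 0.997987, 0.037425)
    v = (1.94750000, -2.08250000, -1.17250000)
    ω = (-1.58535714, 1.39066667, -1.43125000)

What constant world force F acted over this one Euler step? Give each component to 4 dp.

F = (-2.1000, -3.3000, 1.1000)

velocity change Δv = (-0.05250000, -0.08250000, 0.02750000)
F = m·Δv/dt = (-2.1000, -3.3000, 1.1000)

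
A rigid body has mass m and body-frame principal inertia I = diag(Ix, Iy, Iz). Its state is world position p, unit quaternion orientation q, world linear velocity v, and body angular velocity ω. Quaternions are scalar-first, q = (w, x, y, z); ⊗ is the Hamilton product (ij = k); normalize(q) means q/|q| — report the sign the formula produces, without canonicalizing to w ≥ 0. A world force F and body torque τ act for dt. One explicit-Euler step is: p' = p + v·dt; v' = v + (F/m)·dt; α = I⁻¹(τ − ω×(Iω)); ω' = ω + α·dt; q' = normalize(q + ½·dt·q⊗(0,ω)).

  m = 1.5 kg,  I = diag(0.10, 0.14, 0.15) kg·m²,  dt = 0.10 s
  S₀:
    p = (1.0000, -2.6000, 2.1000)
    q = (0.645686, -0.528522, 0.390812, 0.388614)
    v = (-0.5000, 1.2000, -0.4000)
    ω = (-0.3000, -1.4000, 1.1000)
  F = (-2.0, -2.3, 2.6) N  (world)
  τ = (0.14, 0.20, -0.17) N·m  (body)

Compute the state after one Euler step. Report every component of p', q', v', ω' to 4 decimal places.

p' = (0.9500, -2.4800, 2.0600)
q' = (0.6411, -0.4875, 0.3674, 0.4651)
v' = (-0.6333, 1.0467, -0.2267)
ω' = (-0.1446, -1.2689, 0.9755)

linear accel F/m = (-1.3333, -1.5333, 1.7333)
new position p' = (0.9500, -2.4800, 2.0600)
v + (F/m)dt = (-0.6333, 1.0467, -0.2267)
precession coupling ω×(Iω) = (-0.0154, 0.0165, 0.0168)
angular accel α = (1.5540, 1.3107, -1.2453)
ω + α·dt = (-0.1446, -1.2689, 0.9755)
q⊗(0,ω) = (-0.0388952, 0.7802470, -0.4391704, 1.5674290)
q + ½dt·q⊗(0,ω), renormalized = (0.6411, -0.4875, 0.3674, 0.4651)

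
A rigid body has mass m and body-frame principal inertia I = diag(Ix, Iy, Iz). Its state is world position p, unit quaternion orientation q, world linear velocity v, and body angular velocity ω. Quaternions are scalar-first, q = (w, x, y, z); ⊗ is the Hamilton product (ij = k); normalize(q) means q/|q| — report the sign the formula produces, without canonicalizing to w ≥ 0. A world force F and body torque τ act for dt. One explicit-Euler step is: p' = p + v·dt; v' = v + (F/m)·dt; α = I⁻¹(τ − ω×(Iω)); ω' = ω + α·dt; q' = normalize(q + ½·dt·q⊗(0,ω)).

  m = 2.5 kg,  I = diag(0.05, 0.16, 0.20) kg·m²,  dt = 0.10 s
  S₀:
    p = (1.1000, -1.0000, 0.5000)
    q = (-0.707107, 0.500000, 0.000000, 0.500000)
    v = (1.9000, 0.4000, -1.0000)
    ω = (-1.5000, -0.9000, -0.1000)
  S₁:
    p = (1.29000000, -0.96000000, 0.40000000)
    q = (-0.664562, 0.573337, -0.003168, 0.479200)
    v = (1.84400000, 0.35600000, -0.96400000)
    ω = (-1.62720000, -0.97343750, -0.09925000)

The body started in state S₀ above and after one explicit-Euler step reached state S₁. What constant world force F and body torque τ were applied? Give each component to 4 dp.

ω₁ − ω₀ = (-0.12720000, -0.07343750, 0.00075000)
gyro term ω₀×Iω₀ = (0.0036, -0.0225, 0.1485)
applied torque τ = (-0.0600, -0.1400, 0.1500)
Δv = v₁−v₀ = (-0.05600000, -0.04400000, 0.03600000)
m·(v₁−v₀)/dt = (-1.4000, -1.1000, 0.9000)

F = (-1.4000, -1.1000, 0.9000)
τ = (-0.0600, -0.1400, 0.1500)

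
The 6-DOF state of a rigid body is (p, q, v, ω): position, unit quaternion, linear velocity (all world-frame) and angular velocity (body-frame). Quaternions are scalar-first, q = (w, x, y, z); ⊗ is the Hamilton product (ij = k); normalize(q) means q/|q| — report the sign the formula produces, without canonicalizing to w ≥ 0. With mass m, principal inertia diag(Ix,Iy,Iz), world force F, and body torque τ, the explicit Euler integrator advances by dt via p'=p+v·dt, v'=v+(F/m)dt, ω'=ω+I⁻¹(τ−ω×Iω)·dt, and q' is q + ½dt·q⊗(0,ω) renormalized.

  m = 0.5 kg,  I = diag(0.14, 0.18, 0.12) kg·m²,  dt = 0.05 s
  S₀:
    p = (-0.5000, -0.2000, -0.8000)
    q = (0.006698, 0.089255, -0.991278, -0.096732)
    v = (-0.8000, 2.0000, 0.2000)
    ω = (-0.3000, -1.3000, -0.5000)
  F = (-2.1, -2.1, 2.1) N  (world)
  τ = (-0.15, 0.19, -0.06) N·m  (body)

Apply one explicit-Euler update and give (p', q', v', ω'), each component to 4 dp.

p' = (-0.5400, -0.1000, -0.7900)
q' = (-0.0260, 0.0984, -0.9890, -0.1071)
v' = (-1.0100, 1.7900, 0.4100)
ω' = (-0.3396, -1.2481, -0.5315)

gyro term ω×Iω = (-0.0390, 0.0030, 0.0156)
α = I⁻¹(τ − ω×Iω) = (-0.7929, 1.0389, -0.6300)
ω + α·dt = (-0.3396, -1.2481, -0.5315)
2q̇ = q⊗(0,ω) = (-1.3102509, 0.3678780, 0.0649397, -0.4167639)
q' = normalize(q + ½dt·q⊗(0,ω)) = (-0.0260, 0.0984, -0.9890, -0.1071)
linear accel F/m = (-4.2000, -4.2000, 4.2000)
p + v·dt = (-0.5400, -0.1000, -0.7900)
new velocity v' = (-1.0100, 1.7900, 0.4100)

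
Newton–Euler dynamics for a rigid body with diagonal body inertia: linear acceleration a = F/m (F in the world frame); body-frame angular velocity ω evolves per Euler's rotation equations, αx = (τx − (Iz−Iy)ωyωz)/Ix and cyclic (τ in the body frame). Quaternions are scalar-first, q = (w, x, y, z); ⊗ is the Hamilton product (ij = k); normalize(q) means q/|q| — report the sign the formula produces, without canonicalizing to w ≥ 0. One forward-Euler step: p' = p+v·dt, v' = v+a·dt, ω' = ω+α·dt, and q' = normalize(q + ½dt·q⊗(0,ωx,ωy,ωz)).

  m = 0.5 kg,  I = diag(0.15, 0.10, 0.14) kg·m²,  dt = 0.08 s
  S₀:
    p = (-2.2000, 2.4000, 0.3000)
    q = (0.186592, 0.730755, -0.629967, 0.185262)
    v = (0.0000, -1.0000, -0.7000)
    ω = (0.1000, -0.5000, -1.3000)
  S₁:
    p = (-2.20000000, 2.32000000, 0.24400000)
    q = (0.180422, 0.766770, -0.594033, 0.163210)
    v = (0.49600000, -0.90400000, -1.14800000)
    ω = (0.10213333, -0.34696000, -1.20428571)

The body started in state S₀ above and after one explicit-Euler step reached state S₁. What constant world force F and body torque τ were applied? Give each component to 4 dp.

F = (3.1000, 0.6000, -2.8000)
τ = (0.0300, 0.1900, 0.1700)

rate change Δω = (0.00213333, 0.15304000, 0.09571429)
precession coupling = (0.0260, -0.0013, 0.0025)
applied torque τ = (0.0300, 0.1900, 0.1700)
velocity change Δv = (0.49600000, 0.09600000, -0.44800000)
applied force F = (3.1000, 0.6000, -2.8000)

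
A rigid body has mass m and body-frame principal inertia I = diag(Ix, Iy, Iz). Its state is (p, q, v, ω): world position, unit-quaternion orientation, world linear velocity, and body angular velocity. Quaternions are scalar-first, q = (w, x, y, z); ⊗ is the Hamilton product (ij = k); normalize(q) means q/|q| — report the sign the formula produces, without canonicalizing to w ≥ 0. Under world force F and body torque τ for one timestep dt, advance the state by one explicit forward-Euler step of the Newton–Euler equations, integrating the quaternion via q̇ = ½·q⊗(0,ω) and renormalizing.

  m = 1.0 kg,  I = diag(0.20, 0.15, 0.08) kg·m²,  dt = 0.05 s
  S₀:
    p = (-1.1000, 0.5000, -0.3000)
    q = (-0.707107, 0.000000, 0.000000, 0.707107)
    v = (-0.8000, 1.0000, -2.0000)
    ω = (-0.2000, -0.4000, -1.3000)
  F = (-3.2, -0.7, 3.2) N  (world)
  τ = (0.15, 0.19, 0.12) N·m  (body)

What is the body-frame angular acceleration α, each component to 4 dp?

α = (0.9320, 1.0587, 1.5500)

gyro term ω×Iω = (-0.0364, 0.0312, -0.0040)
(τ − ω×Iω)/I = (0.9320, 1.0587, 1.5500)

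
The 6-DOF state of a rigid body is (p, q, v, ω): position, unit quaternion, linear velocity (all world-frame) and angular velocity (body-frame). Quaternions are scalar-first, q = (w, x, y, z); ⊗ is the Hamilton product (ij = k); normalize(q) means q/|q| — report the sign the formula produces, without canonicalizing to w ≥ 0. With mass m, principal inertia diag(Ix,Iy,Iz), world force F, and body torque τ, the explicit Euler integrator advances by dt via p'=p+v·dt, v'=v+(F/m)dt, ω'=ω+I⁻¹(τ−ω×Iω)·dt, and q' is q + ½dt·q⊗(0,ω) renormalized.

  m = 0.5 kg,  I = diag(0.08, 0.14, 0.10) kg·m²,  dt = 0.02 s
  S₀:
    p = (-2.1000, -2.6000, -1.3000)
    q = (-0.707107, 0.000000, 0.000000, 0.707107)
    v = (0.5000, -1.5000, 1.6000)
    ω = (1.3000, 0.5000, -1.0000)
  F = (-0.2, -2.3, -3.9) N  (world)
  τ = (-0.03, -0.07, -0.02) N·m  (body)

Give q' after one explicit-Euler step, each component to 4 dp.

2q̇ = q⊗(0,ω) = (0.7071070, -1.2727926, 0.5656856, 0.7071070)
q + ½dt·q⊗(0,ω), renormalized = (-0.6999, -0.0127, 0.0057, 0.7141)

q' = (-0.6999, -0.0127, 0.0057, 0.7141)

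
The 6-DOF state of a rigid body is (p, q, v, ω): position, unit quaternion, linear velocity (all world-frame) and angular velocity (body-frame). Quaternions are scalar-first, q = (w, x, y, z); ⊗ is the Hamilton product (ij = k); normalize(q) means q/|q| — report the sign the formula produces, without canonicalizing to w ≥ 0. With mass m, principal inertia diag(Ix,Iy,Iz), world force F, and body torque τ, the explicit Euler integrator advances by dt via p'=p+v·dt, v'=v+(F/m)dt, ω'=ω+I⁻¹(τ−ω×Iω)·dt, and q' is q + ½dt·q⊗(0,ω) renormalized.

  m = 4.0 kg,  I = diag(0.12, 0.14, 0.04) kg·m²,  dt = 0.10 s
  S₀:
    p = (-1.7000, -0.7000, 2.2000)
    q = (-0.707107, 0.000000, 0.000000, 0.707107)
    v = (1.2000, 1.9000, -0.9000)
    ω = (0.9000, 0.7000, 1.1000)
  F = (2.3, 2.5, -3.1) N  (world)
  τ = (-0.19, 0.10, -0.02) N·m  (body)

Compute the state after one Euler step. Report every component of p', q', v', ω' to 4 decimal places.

p' = (-1.5800, -0.5100, 2.1100)
q' = (-0.7437, -0.0564, 0.0070, 0.6661)
v' = (1.2575, 1.9625, -0.9775)
ω' = (0.8058, 0.7149, 1.0185)

a = F/m = (0.5750, 0.6250, -0.7750)
new position p' = (-1.5800, -0.5100, 2.1100)
v' = v + a·dt = (1.2575, 1.9625, -0.9775)
precession coupling ω×(Iω) = (-0.0770, 0.0792, 0.0126)
(τ − ω×Iω)/I = (-0.9417, 0.1486, -0.8150)
ω + α·dt = (0.8058, 0.7149, 1.0185)
q⊗(0,ω) = (-0.7778177, -1.1313712, 0.1414214, -0.7778177)
q + ½dt·q⊗(0,ω), renormalized = (-0.7437, -0.0564, 0.0070, 0.6661)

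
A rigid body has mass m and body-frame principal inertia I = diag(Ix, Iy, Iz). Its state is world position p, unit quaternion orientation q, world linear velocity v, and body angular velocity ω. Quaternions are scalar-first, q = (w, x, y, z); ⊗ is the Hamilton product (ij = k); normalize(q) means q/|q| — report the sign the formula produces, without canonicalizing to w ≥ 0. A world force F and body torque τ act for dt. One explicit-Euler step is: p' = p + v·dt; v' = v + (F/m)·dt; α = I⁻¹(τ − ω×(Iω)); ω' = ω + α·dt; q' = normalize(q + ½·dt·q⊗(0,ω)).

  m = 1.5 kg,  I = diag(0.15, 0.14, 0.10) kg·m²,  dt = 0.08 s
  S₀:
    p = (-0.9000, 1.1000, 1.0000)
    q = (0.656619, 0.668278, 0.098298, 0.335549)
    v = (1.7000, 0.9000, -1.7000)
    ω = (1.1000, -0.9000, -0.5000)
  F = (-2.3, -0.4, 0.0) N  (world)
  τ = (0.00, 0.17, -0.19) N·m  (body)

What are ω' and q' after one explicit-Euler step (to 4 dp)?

ω' = (1.1096, -0.7871, -0.6599)
q' = (0.6363, 0.7060, 0.1026, 0.2935)

ω×(Iω) gyroscopic = (-0.0180, -0.0275, 0.0099)
(τ − ω×Iω)/I = (0.1200, 1.4107, -1.9990)
new body rate ω' = (1.1096, -0.7871, -0.6599)
2q̇ = q⊗(0,ω) = (-0.4788631, 0.9751260, 0.1122858, -1.0378875)
q' = normalize(q + ½dt·q⊗(0,ω)) = (0.6363, 0.7060, 0.1026, 0.2935)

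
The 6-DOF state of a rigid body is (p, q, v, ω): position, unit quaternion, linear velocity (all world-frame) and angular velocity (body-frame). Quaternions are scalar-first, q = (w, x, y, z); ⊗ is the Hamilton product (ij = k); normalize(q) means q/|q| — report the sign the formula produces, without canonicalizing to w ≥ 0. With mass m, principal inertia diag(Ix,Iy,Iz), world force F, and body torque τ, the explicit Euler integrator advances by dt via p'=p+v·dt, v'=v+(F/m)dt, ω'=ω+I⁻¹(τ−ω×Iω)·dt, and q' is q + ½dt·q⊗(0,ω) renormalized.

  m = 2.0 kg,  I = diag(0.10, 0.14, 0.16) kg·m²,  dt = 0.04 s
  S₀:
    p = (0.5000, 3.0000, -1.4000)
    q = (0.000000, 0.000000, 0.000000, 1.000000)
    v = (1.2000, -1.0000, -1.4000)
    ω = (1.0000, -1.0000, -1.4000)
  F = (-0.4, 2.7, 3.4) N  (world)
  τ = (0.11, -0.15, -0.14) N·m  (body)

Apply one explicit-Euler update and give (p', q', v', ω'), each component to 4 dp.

ω×(Iω) gyroscopic = (0.0280, 0.0840, -0.0400)
angular accel α = (0.8200, -1.6714, -0.6250)
ω' = ω + α·dt = (1.0328, -1.0669, -1.4250)
2q̇ = q⊗(0,ω) = (1.4000000, 1.0000000, 1.0000000, 0.0000000)
q' = normalize(q + ½dt·q⊗(0,ω)) = (0.0280, 0.0200, 0.0200, 0.9992)
a = F/m = (-0.2000, 1.3500, 1.7000)
p + v·dt = (0.5480, 2.9600, -1.4560)
new velocity v' = (1.1920, -0.9460, -1.3320)

p' = (0.5480, 2.9600, -1.4560)
q' = (0.0280, 0.0200, 0.0200, 0.9992)
v' = (1.1920, -0.9460, -1.3320)
ω' = (1.0328, -1.0669, -1.4250)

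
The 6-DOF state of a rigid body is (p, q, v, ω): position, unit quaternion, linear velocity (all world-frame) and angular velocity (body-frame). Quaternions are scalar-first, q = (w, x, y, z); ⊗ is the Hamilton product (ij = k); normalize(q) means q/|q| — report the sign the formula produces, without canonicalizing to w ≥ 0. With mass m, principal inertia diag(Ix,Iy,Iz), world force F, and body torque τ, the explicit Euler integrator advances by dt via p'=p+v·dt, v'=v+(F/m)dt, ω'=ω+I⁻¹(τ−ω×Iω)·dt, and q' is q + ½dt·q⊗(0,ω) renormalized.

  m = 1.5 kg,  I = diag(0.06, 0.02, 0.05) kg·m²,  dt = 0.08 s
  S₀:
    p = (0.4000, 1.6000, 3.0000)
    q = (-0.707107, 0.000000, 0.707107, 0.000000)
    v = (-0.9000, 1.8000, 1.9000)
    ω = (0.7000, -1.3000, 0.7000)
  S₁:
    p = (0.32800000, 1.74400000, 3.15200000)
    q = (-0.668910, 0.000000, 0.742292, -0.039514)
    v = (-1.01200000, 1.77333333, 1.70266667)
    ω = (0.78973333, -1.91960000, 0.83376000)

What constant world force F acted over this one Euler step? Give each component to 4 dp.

Δv = v₁−v₀ = (-0.11200000, -0.02666667, -0.19733333)
F = m·Δv/dt = (-2.1000, -0.5000, -3.7000)

F = (-2.1000, -0.5000, -3.7000)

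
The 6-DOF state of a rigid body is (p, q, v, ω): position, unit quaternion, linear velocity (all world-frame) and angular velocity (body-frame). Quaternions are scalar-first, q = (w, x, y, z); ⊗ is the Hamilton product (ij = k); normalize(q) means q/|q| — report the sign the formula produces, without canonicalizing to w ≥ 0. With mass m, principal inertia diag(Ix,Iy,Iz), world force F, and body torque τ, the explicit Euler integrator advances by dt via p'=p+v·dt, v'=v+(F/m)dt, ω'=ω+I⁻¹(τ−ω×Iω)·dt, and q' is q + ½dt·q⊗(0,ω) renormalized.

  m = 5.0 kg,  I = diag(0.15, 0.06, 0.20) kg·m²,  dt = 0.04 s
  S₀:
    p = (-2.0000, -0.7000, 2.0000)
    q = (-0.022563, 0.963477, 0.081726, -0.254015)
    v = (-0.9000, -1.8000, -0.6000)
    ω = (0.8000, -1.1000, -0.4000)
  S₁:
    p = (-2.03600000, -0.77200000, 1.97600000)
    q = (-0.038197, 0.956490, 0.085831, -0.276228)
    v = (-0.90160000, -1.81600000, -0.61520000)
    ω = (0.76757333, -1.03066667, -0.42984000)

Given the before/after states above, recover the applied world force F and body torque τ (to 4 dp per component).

Δω = ω₁−ω₀ = (-0.03242667, 0.06933333, -0.02984000)
precession coupling = (0.0616, 0.0160, 0.0792)
τ = I·(Δω/dt) + ω₀×(Iω₀) = (-0.0600, 0.1200, -0.0700)
v₁ − v₀ = (-0.00160000, -0.01600000, -0.01520000)
m·(v₁−v₀)/dt = (-0.2000, -2.0000, -1.9000)

F = (-0.2000, -2.0000, -1.9000)
τ = (-0.0600, 0.1200, -0.0700)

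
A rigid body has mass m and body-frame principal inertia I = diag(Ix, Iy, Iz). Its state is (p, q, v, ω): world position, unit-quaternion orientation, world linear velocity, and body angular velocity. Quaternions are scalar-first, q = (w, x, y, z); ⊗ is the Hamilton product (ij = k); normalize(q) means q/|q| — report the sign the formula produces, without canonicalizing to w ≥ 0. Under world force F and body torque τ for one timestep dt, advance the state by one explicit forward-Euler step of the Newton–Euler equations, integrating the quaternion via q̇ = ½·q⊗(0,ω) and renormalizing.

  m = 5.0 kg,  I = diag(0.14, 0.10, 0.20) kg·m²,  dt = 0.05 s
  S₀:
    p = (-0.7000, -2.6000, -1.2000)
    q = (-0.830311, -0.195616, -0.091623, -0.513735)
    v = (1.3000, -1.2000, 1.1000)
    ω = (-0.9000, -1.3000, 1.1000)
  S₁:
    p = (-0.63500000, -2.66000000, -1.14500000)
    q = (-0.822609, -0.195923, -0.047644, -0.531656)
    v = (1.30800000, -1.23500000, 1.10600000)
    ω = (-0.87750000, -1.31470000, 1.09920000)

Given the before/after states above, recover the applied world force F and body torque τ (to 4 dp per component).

F = (0.8000, -3.5000, 0.6000)
τ = (-0.0800, 0.0300, -0.0500)

ω₁ − ω₀ = (0.02250000, -0.01470000, -0.00080000)
applied torque τ = (-0.0800, 0.0300, -0.0500)
v₁ − v₀ = (0.00800000, -0.03500000, 0.00600000)
applied force F = (0.8000, -3.5000, 0.6000)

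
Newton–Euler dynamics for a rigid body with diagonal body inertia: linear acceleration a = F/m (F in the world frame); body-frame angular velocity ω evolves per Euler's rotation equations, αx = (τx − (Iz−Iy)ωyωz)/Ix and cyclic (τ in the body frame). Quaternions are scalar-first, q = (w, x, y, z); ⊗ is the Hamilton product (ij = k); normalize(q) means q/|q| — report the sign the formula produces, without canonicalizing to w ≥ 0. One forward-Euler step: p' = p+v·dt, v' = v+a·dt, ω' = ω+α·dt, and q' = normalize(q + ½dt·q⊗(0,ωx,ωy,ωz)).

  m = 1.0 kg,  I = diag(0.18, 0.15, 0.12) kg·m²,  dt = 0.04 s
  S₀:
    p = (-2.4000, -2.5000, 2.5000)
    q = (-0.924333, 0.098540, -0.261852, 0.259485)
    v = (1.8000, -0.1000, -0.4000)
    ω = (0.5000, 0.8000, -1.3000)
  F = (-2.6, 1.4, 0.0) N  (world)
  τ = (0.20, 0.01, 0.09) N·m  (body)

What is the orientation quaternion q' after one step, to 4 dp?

2q̇ = q⊗(0,ω) = (0.4975421, -0.3293469, -0.4816219, 1.4113909)
q + ½dt·q⊗(0,ω), renormalized = (-0.9139, 0.0919, -0.2713, 0.2876)

q' = (-0.9139, 0.0919, -0.2713, 0.2876)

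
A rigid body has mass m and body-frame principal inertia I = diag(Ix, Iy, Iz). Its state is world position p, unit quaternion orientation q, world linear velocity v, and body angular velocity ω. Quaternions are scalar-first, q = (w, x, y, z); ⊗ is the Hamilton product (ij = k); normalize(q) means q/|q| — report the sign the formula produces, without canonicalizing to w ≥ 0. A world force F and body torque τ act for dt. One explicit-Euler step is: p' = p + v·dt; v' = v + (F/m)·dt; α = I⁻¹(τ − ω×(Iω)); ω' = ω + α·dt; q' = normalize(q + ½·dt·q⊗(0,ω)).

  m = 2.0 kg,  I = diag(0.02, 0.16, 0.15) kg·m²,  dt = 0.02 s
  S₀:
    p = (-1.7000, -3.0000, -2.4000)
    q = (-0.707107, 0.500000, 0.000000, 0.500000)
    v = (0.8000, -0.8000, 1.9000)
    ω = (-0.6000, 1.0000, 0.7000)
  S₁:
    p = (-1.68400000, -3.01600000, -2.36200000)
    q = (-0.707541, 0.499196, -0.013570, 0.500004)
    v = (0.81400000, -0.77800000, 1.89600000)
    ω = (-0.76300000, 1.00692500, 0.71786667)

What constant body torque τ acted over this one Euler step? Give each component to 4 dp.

τ = (-0.1700, 0.1100, 0.0500)

rate change Δω = (-0.16300000, 0.00692500, 0.01786667)
applied torque τ = (-0.1700, 0.1100, 0.0500)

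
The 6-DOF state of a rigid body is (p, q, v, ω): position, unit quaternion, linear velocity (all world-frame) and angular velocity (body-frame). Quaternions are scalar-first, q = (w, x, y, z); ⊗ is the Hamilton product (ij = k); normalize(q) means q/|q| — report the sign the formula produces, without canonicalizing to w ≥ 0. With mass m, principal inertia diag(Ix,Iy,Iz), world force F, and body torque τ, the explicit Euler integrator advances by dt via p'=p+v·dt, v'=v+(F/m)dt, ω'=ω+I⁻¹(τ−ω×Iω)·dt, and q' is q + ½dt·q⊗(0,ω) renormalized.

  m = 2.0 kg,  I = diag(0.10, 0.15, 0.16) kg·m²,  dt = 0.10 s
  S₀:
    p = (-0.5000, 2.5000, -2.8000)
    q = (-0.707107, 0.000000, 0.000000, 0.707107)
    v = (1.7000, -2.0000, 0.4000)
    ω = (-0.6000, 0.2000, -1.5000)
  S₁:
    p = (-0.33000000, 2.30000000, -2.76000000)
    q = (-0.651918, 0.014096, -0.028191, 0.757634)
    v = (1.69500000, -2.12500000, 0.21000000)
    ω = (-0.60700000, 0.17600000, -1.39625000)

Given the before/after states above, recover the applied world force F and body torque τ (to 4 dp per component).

rate change Δω = (-0.00700000, -0.02400000, 0.10375000)
gyro term ω₀×Iω₀ = (-0.0030, -0.0540, -0.0060)
τ = I·(Δω/dt) + ω₀×(Iω₀) = (-0.0100, -0.0900, 0.1600)
Δv = v₁−v₀ = (-0.00500000, -0.12500000, -0.19000000)
F = m·Δv/dt = (-0.1000, -2.5000, -3.8000)

F = (-0.1000, -2.5000, -3.8000)
τ = (-0.0100, -0.0900, 0.1600)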